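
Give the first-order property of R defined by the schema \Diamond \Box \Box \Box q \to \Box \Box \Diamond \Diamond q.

\forall x \forall y \forall z ((xRy \wedge x R^2 z) \to \exists w (y R^3 w \wedge z R^2 w))

This is a Sahlqvist (Geach-type) schema ◇^1□^3q → □^2◇^2q.
First-order correspondent: \forall x \forall y \forall z ((xRy \wedge x R^2 z) \to \exists w (y R^3 w \wedge z R^2 w)).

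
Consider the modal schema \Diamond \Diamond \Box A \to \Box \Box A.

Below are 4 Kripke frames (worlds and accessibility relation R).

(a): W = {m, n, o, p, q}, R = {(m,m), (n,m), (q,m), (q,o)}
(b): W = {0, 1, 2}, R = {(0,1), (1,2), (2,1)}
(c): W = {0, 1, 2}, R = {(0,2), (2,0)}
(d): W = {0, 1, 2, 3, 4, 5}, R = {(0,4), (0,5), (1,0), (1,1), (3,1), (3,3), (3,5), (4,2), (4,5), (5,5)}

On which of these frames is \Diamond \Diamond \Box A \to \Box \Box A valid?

(a)

The schema corresponds to a generalized confluence (Geach) condition: \forall x \forall y \forall z ((x R^2 y \wedge x R^2 z) \to \exists w (yRw \wedge z = w)).
(a): condition met.
(b): fails — 0R²2, 0R²2 but no w with 2Rw and 2=w.
(c): fails — 0R²0, 0R²0 but no w with 0Rw and 0=w.
(d): fails — 0R²2, 0R²2 but no w with 2Rw and 2=w.
Valid on: (a).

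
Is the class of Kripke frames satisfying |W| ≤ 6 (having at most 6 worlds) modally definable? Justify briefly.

If a class were modally definable it would be closed under disjoint unions (Goldblatt–Thomason).
Any modal formula valid on each of 7 disjoint one-world frames is valid on their disjoint union (validity is preserved under disjoint unions). Each one-world frame has |W|=1≤6, but the union has |W|=7.
So the class is not modally definable.

Not definable by any modal formula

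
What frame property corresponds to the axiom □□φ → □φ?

Density

Suppose □□φ→□φ is valid. Take Rxy and set V(φ)={w : xR²w}. Then □□φ at x, so □φ at x, so φ at y, i.e. ∃z(Rxz∧Rzy).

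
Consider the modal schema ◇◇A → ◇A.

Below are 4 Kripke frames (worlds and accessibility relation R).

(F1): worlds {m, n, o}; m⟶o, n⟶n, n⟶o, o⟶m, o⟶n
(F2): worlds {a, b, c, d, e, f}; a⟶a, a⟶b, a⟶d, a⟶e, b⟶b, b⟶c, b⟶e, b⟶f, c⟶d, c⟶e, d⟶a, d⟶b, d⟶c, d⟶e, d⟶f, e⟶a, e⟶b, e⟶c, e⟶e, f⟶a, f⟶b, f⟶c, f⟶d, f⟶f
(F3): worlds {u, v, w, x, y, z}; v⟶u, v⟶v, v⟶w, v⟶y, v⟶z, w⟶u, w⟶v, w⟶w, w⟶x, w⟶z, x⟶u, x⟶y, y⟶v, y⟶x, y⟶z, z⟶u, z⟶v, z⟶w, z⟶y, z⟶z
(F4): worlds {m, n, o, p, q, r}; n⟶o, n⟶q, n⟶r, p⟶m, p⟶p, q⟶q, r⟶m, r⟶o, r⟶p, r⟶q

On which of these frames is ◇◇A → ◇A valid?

This is the axiom for transitivity; its first-order frame correspondent is ∀x ∀y ∀z (Rxy ∧ Ryz → Rxz).
(F1): fails — Rom and Rmo but not Roo.
(F2): fails — Rcd and Rdf but not Rcf.
(F3): fails — Ryx and Rxu but not Ryu.
(F4): fails — Rnr and Rrm but not Rnm.
Valid on no frame.

none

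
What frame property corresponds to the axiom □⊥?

This is the Ver axiom.
It corresponds to emptiness of R: ∀x ∀y ¬Rxy.

emptiness of R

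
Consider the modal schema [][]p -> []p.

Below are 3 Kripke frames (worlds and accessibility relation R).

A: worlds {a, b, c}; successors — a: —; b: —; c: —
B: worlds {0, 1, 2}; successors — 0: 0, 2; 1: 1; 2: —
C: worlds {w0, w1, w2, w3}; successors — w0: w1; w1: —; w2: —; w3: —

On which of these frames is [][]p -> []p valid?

The schema corresponds to density: forall x forall y (Rxy -> exists z (Rxz & Rzy)).
A: condition met.
B: condition met.
C: fails — Rw0w1 but no z with Rw0z and Rzw1.
Valid on: A, B.

A, B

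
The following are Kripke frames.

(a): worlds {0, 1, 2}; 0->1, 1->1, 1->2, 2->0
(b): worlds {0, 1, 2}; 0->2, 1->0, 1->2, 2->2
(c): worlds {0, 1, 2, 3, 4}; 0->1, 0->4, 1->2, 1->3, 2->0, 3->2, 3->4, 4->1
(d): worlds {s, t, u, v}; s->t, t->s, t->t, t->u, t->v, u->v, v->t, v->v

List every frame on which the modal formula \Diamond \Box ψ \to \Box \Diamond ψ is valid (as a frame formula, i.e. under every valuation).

The schema corresponds to convergence: \forall x \forall y \forall z (Rxy \wedge Rxz \to \exists w (Ryw \wedge Rzw)).
(a): fails — R12 and R11 but 2 and 1 have no common successor.
(b): holds.
(c): fails — R01 and R04 but 1 and 4 have no common successor.
(d): fails — Rts and Rtu but s and u have no common successor.

(b)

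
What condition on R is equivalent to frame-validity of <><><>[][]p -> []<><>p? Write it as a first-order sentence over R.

forall x forall y forall z ((x R^3 y & xRz) -> exists w (y R^2 w & z R^2 w))

This is a Sahlqvist (Geach-type) schema ◇^3□^2p → □^1◇^2p.
Minimal-valuation argument: fix x; take any y with xR^3y and any z with xR^1z. Set V(p) to the set of worlds R-reachable from y in exactly 2 steps. Then □^2p holds at y, so the antecedent holds at x; validity forces ◇^2p at z, giving a w with zR^2w and yR^2w.
First-order correspondent: forall x forall y forall z ((x R^3 y & xRz) -> exists w (y R^2 w & z R^2 w)).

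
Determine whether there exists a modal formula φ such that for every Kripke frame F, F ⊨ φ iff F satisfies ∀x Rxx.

Definable; □r → r defines it

This is a Sahlqvist condition; the T axiom □r → r defines it.
Suppose □r→r is valid. At any x set V(r)={w : Rxw}. Then □r holds at x, so r holds at x, i.e. Rxx.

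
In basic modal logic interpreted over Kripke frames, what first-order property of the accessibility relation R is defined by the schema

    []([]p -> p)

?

shift-reflexivity: forall x forall y (Rxy -> Ryy)

Suppose □(□p→p) is valid. Take Rxy and set V(p)={w : Ryw}. Then at y, □p holds; since □(□p→p) at x, □p→p at y, so p at y, i.e. Ryy.
Conversely, any frame satisfying forall x forall y (Rxy -> Ryy) validates the schema.
So the correspondent is shift-reflexivity.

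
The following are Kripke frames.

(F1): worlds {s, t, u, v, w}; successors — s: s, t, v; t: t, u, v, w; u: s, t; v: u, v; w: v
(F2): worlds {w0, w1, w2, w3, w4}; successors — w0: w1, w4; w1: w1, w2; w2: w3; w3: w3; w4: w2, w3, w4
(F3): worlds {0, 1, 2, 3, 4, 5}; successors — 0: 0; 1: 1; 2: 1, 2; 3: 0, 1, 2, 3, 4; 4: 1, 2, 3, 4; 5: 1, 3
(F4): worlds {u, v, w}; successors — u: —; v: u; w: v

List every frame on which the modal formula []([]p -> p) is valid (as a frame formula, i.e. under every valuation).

(F3)

Frame correspondent (Sahlqvist): forall x forall y (Rxy -> Ryy) — i.e. shift-reflexivity.
(F1): fails — Rvu but not Ruu.
(F2): fails — Rw1w2 but not Rw2w2.
(F3): ✓.
(F4): fails — Rvu but not Ruu.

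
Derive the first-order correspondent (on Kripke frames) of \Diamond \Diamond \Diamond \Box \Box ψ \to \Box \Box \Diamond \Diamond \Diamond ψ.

This is a Sahlqvist (Geach-type) schema ◇^3□^2ψ → □^2◇^3ψ.
Minimal-valuation argument: fix x; take any y with xR^3y and any z with xR^2z. Set V(ψ) to the set of worlds R-reachable from y in exactly 2 steps. Then □^2ψ holds at y, so the antecedent holds at x; validity forces ◇^3ψ at z, giving a w with zR^3w and yR^2w.
First-order correspondent: \forall x \forall y \forall z ((x R^3 y \wedge x R^2 z) \to \exists w (y R^2 w \wedge z R^3 w)).

\forall x \forall y \forall z ((x R^3 y \wedge x R^2 z) \to \exists w (y R^2 w \wedge z R^3 w))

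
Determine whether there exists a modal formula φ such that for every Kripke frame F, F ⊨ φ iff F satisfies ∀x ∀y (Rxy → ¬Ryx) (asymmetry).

Not definable by any modal formula

Modal frame validity is preserved under surjective bounded morphisms.
The 4-cycle (worlds w0,w1,w2,w3 with w0→w1→w2→w3→w0) is asymmetric. Mapping every world to a single reflexive point • is a surjective bounded morphism, and the reflexive point is not asymmetric (R•• but asymmetry requires ¬R••).
So no modal formula (or set of formulas) defines exactly the asymmetric frames.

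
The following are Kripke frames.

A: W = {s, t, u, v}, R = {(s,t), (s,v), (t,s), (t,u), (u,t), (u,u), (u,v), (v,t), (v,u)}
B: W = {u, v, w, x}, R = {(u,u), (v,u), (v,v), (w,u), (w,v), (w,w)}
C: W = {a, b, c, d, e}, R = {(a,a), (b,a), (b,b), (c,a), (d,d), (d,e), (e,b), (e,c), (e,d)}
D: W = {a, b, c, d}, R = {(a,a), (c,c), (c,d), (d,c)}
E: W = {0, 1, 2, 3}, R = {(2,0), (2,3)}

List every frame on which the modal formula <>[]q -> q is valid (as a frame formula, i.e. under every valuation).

This is the axiom for symmetry; its first-order frame correspondent is forall x forall y (Rxy -> Ryx).
A: fails — Rvt but not Rtv.
B: fails — Rwu but not Ruw.
C: fails — Reb but not Rbe.
D: holds.
E: fails — R23 but not R32.

D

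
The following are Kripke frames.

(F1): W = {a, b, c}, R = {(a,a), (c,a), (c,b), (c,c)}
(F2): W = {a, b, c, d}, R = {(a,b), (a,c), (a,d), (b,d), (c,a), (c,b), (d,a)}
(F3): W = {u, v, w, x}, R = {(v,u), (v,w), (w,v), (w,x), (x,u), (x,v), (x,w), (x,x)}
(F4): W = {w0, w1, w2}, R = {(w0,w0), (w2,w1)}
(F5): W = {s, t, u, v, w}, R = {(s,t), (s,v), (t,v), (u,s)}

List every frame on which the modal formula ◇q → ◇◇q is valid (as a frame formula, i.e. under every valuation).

(F1)

Frame correspondent (Sahlqvist): ∀x ∀y (xRy → ∃w (y = w ∧ xR²w)) — i.e. a generalized confluence (Geach) condition.
(F1): satisfies the condition.
(F2): fails — aRc but no w with c=w and aR²w.
(F3): fails — vRu but no t with u=t and vR²t.
(F4): fails — w2Rw1 but no w with w1=w and w2R²w.
(F5): fails — sRt but no w* with t=w* and sR²w*.
Valid on: (F1).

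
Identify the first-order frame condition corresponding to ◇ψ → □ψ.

Partial functionality

Suppose ◇ψ→□ψ is valid. Take Rxy, Rxz and set V(ψ)={y}. Then ◇ψ at x, so □ψ at x, so ψ at z, i.e. z=y.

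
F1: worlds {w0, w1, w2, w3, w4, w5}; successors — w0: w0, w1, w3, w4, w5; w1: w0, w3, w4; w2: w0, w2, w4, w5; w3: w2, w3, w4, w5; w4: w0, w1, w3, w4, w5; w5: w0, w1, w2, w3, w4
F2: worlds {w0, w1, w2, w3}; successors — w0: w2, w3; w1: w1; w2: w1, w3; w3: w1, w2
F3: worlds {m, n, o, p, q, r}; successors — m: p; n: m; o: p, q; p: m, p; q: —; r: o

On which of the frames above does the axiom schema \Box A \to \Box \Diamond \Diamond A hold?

F1, F2

The schema corresponds to a generalized confluence (Geach) condition: \forall x \forall z (xRz \to \exists w (xRw \wedge z R^2 w)).
F1: satisfies the condition.
F2: satisfies the condition.
F3: fails — oRq but no w with oRw and qR²w.
Valid on: F1, F2.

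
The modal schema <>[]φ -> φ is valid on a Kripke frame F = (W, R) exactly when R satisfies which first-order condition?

Replacing φ by ¬φ and contraposing gives the equivalent schema φ → □◇φ.
Suppose φ→□◇φ is valid. Take Rxy and set V(φ)={x}. Then φ at x, so □◇φ at x, so ◇φ at y, so some z with Ryz has φ; z=x, i.e. Ryx.

symmetry: forall x forall y (Rxy -> Ryx)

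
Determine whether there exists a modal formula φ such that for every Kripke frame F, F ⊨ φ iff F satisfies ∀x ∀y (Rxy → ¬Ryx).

Any modally definable frame class is closed under surjective bounded morphisms.
The 4-cycle (worlds a,b,c,d with a→b→c→d→a) is asymmetric. Mapping every world to a single reflexive point • is a surjective bounded morphism, and the reflexive point is not asymmetric (R•• but asymmetry requires ¬R••).
So no modal formula (or set of formulas) defines exactly the asymmetric frames.

Not modally definable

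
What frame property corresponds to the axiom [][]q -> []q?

density: forall x forall y (Rxy -> exists z (Rxz & Rzy))

Suppose □□q→□q is valid. Take Rxy and set V(q)={w : xR²w}. Then □□q at x, so □q at x, so q at y, i.e. ∃z(Rxz∧Rzy).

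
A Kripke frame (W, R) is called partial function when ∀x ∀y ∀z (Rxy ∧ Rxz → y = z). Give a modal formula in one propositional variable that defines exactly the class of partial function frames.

◇q → □q

The condition is partial functionality. The CD schema ◇q → □q defines it.
Suppose ◇q→□q is valid. Take Rxy, Rxz and set V(q)={y}. Then ◇q at x, so □q at x, so q at z, i.e. z=y.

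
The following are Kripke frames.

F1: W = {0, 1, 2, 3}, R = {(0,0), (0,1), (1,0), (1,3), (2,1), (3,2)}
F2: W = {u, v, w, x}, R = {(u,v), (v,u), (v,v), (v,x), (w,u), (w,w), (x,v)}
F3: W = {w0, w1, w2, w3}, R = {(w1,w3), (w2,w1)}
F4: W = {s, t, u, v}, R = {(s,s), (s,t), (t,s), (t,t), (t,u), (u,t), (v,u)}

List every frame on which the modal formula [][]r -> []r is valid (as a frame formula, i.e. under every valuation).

F2

This is the axiom for density; its first-order frame correspondent is forall x forall y (Rxy -> exists z (Rxz & Rzy)).
F1: fails — R32 but no z with R3z and Rz2.
F2: condition met.
F3: fails — Rw1w3 but no z with Rw1z and Rzw3.
F4: fails — Rvu but no z with Rvz and Rzu.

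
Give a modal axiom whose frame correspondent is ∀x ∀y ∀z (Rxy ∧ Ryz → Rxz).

This is transitivity; the standard corresponding axiom is 4: □s → □□s.
Suppose □s→□□s is valid. Take Rxy, Ryz and set V(s)={w : Rxw}. Then □s at x, so □□s at x, so □s at y, so s at z, i.e. Rxz.

□s → □□s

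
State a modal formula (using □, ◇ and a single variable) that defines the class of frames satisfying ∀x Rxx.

□s → s

A defining formula is □s → s (the T axiom).
Suppose □s→s is valid. At any x set V(s)={w : Rxw}. Then □s holds at x, so s holds at x, i.e. Rxx.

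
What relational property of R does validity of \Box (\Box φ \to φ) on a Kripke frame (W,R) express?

Suppose □(□φ→φ) is valid. Take Rxy and set V(φ)={w : Ryw}. Then at y, □φ holds; since □(□φ→φ) at x, □φ→φ at y, so φ at y, i.e. Ryy.
The converse is a direct semantic check.
Frame condition: \forall x \forall y (Rxy \to Ryy).

shift-reflexivity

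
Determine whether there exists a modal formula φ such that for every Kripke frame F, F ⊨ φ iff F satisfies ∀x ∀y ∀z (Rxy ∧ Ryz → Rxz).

Yes, by □p → □□p

Yes: it is transitivity, defined by the 4 schema □p → □□p.
Suppose □p→□□p is valid. Take Rxy, Ryz and set V(p)={w : Rxw}. Then □p at x, so □□p at x, so □p at y, so p at z, i.e. Rxz.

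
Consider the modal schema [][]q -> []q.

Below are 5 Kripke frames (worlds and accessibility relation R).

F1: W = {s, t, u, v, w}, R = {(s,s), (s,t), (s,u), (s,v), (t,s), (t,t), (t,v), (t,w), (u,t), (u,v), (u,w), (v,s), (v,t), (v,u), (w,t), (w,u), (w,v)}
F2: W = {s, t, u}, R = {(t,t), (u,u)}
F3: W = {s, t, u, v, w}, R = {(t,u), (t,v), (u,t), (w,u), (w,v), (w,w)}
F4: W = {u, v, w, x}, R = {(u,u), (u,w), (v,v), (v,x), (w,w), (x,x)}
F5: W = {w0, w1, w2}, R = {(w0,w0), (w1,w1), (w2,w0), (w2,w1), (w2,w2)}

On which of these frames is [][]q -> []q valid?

Frame correspondent (Sahlqvist): forall x forall y (Rxy -> exists z (Rxz & Rzy)) — i.e. density.
F1: ✓.
F2: ✓.
F3: fails — Rtv but no z with Rtz and Rzv.
F4: ✓.
F5: ✓.

F1, F2, F4, F5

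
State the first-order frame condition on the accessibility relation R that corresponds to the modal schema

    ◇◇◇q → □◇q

∀x ∀y ∀z ((xR³y ∧ xRz) → ∃w (y = w ∧ zRw))

This is a Sahlqvist (Geach-type) schema ◇^3□^0q → □^1◇^1q.
Minimal-valuation argument: fix x; take any y with xR^3y and any z with xR^1z. Set V(q) to the set of worlds R-reachable from y in exactly 0 steps. Then □^0q holds at y, so the antecedent holds at x; validity forces ◇^1q at z, giving a w with zR^1w and yR^0w.
First-order correspondent: ∀x ∀y ∀z ((xR³y ∧ xRz) → ∃w (y = w ∧ zRw)).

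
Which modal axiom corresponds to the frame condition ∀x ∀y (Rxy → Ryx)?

The condition is symmetry. The B schema p → □◇p defines it.
Suppose p→□◇p is valid. Take Rxy and set V(p)={x}. Then p at x, so □◇p at x, so ◇p at y, so some z with Ryz has p; z=x, i.e. Ryx.

p → □◇p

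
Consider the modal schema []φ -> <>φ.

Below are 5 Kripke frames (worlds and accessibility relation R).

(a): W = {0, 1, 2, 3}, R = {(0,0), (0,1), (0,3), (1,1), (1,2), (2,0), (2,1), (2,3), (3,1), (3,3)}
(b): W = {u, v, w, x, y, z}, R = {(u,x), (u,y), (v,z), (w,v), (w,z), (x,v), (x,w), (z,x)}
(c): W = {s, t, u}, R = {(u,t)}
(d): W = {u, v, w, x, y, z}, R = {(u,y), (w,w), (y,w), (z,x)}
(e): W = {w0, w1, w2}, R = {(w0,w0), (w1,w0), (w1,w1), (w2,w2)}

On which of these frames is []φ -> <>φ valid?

The schema corresponds to seriality: forall x exists y Rxy.
(a): condition met.
(b): fails — world y has no successor.
(c): fails — world s has no successor.
(d): fails — world v has no successor.
(e): condition met.
Valid on: (a), (e).

(a), (e)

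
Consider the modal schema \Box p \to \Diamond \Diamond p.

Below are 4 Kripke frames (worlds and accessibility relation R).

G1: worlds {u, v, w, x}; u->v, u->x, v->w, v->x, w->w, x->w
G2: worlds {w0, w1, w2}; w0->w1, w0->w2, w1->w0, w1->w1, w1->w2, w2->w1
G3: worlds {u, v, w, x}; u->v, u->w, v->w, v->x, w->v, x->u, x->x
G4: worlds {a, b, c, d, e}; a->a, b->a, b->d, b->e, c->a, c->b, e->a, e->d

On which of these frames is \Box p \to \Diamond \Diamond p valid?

G1, G2

This is the axiom for a generalized confluence (Geach) condition; its first-order frame correspondent is \forall x \exists w (xRw \wedge x R^2 w).
G1: ✓.
G2: ✓.
G3: fails — at w but no t with wRt and wR²t.
G4: fails — at d but no w with dRw and dR²w.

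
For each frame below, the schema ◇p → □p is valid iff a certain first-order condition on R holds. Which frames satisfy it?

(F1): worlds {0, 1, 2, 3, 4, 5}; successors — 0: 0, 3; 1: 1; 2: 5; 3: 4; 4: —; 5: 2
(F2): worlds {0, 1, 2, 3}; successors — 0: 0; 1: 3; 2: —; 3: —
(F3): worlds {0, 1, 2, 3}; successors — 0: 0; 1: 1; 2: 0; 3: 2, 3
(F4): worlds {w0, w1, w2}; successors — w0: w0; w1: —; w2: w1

This is the axiom for partial functionality; its first-order frame correspondent is ∀x ∀y ∀z (Rxy ∧ Rxz → y = z).
(F1): fails — 0 sees both 0 and 3.
(F2): holds.
(F3): fails — 3 sees both 2 and 3.
(F4): holds.
Valid on: (F2), (F4).

(F2), (F4)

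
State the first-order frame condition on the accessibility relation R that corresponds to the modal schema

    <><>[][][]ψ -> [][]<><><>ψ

forall x forall y forall z ((x R^2 y & x R^2 z) -> exists w (y R^3 w & z R^3 w))

This is a Sahlqvist (Geach-type) schema ◇^2□^3ψ → □^2◇^3ψ.
Minimal-valuation argument: fix x; take any y with xR^2y and any z with xR^2z. Set V(ψ) to the set of worlds R-reachable from y in exactly 3 steps. Then □^3ψ holds at y, so the antecedent holds at x; validity forces ◇^3ψ at z, giving a w with zR^3w and yR^3w.
First-order correspondent: forall x forall y forall z ((x R^2 y & x R^2 z) -> exists w (y R^3 w & z R^3 w)).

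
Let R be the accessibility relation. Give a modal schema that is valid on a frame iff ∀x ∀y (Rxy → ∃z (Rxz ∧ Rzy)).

The condition is density. The C4 schema □□ψ → □ψ defines it.
Suppose □□ψ→□ψ is valid. Take Rxy and set V(ψ)={w : xR²w}. Then □□ψ at x, so □ψ at x, so ψ at y, i.e. ∃z(Rxz∧Rzy).

□□ψ → □ψ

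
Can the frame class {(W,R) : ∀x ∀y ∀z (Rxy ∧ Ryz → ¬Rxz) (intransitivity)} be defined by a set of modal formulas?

Modal frame validity is preserved under surjective bounded morphisms.
The 3-cycle (worlds s,t,u with s→t→u→s) is intransitive. Mapping every world to a single reflexive point • is a surjective bounded morphism; the reflexive point is not intransitive (R••∧R•• but R••).
Hence intransitivity is not modally definable.

Not definable by any modal formula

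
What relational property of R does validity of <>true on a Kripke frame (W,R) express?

◇⊤ holds at w iff w has a successor, so frame-validity of ◇⊤ is exactly seriality. Equivalently via □φ → ◇φ:
Suppose □φ→◇φ is valid. At any x set V(φ)=W. Then □φ at x, so ◇φ at x, so x has a successor.
Conversely, any frame satisfying forall x exists y Rxy validates the schema.
So the correspondent is seriality.

seriality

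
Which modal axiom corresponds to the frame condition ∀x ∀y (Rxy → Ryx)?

This is symmetry; the standard corresponding axiom is B: ψ → □◇ψ.
Suppose ψ→□◇ψ is valid. Take Rxy and set V(ψ)={x}. Then ψ at x, so □◇ψ at x, so ◇ψ at y, so some z with Ryz has ψ; z=x, i.e. Ryx.

ψ → □◇ψ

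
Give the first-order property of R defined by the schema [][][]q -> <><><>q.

forall x exists w (x R^3 w & x R^3 w)

This is a Sahlqvist (Geach-type) schema ◇^0□^3q → □^0◇^3q.
Minimal-valuation argument: fix x; take any y with xR^0y and any z with xR^0z. Set V(q) to the set of worlds R-reachable from y in exactly 3 steps. Then □^3q holds at y, so the antecedent holds at x; validity forces ◇^3q at z, giving a w with zR^3w and yR^3w.
First-order correspondent: forall x exists w (x R^3 w & x R^3 w).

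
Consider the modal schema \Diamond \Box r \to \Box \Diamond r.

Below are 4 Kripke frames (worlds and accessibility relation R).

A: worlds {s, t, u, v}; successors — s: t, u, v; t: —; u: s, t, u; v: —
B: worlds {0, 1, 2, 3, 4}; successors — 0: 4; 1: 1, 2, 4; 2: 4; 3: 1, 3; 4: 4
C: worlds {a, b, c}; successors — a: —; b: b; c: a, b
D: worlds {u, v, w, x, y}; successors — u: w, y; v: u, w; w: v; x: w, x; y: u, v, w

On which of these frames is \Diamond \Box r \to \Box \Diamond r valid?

B

Frame correspondent (Sahlqvist): \forall x \forall y \forall z (Rxy \wedge Rxz \to \exists w (Ryw \wedge Rzw)) — i.e. convergence.
A: fails — Rsv and Rsv but v and v have no common successor.
B: satisfies the condition.
C: fails — Rca and Rca but a and a have no common successor.
D: fails — Rvw and Rvu but w and u have no common successor.
Valid on: B.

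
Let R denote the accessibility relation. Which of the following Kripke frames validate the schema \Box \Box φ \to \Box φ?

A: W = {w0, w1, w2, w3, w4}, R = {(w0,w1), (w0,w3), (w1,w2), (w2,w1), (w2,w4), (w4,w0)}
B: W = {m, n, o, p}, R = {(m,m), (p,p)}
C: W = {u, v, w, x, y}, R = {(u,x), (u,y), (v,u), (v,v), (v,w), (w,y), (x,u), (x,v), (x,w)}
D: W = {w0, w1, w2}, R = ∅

B, D

The schema corresponds to density: \forall x \forall y (Rxy \to \exists z (Rxz \wedge Rzy)).
A: fails — Rw1w2 but no z with Rw1z and Rzw2.
B: condition met.
C: fails — Rux but no z with Ruz and Rzx.
D: condition met.
Valid on: B, D.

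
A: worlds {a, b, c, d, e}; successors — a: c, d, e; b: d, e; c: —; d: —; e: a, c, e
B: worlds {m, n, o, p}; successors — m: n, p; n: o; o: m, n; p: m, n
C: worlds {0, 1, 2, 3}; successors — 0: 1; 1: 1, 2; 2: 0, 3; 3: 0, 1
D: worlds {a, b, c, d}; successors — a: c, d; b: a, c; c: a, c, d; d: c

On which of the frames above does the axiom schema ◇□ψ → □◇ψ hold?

D

The schema corresponds to convergence: ∀x ∀y ∀z (Rxy ∧ Rxz → ∃w (Ryw ∧ Rzw)).
A: fails — Rae and Rac but e and c have no common successor.
B: fails — Rmn and Rmp but n and p have no common successor.
C: fails — R12 and R11 but 2 and 1 have no common successor.
D: ✓.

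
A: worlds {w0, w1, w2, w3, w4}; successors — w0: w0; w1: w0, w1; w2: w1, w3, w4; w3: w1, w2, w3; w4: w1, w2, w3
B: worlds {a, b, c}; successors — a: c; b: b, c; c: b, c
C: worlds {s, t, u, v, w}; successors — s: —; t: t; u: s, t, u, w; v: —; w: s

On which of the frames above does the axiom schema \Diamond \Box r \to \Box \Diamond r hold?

A, B

The schema corresponds to convergence: \forall x \forall y \forall z (Rxy \wedge Rxz \to \exists w (Ryw \wedge Rzw)).
A: satisfies the condition.
B: satisfies the condition.
C: fails — Ruw and Rut but w and t have no common successor.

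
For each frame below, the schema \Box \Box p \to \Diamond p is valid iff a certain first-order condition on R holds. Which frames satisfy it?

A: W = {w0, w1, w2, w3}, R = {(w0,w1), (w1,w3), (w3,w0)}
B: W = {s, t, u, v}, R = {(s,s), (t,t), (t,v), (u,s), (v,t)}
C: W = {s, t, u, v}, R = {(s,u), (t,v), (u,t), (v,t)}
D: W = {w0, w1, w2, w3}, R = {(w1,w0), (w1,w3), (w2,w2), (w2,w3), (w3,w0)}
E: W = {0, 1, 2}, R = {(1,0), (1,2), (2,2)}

Frame correspondent (Sahlqvist): \forall x \exists w (x R^2 w \wedge xRw) — i.e. a generalized confluence (Geach) condition.
A: fails — at w0 but no w with w0R²w and w0Rw.
B: satisfies the condition.
C: fails — at s but no w with sR²w and sRw.
D: fails — at w0 but no w with w0R²w and w0Rw.
E: fails — at 0 but no w with 0R²w and 0Rw.
Valid on: B.

B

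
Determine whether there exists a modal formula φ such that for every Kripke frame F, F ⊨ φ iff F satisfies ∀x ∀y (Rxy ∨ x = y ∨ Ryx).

If a class were modally definable it would be closed under disjoint unions (Goldblatt–Thomason).
Take 3 disjoint single-world reflexive frames: each is trivially connected, but their disjoint union has 3 worlds with no edge between distinct components, so it is not connected.
So no modal formula (or set of formulas) defines exactly the connected frames.

Not modally definable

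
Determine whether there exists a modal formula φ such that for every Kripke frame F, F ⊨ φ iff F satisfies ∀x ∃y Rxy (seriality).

The condition is seriality. A defining modal formula is □p → ◇p.

Yes — defined by □p → ◇p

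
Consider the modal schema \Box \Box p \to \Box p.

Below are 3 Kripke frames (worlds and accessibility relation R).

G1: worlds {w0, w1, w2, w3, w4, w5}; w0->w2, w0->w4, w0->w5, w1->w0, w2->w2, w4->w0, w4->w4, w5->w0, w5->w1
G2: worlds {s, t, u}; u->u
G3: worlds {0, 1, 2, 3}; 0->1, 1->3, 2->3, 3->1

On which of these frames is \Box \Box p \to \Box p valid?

The schema corresponds to density: \forall x \forall y (Rxy \to \exists z (Rxz \wedge Rzy)).
G1: fails — Rw1w0 but no z with Rw1z and Rzw0.
G2: ✓.
G3: fails — R01 but no z with R0z and Rz1.

G2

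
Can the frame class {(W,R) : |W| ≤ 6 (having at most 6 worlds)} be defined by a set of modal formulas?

If a class were modally definable it would be closed under disjoint unions (Goldblatt–Thomason).
Any modal formula valid on each of 7 disjoint one-world frames is valid on their disjoint union (validity is preserved under disjoint unions). Each one-world frame has |W|=1≤6, but the union has |W|=7.
So the class is not modally definable.

No — not modally definable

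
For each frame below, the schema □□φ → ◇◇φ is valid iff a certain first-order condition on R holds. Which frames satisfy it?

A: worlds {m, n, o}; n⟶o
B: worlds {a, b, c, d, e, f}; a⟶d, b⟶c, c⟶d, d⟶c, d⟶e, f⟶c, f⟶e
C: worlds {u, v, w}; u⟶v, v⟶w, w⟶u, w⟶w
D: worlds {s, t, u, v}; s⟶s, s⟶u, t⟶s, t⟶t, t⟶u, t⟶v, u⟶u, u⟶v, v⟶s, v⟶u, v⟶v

Frame correspondent (Sahlqvist): ∀x ∃w (xR²w ∧ xR²w) — i.e. a generalized confluence (Geach) condition.
A: fails — at m but no w with mR²w and mR²w.
B: fails — at e but no w with eR²w and eR²w.
C: holds.
D: holds.
Valid on: C, D.

C, D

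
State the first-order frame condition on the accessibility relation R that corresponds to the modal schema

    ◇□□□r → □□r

∀x ∀y ∀z ((xRy ∧ xR²z) → ∃w (yR³w ∧ z = w))

This is a Sahlqvist (Geach-type) schema ◇^1□^3r → □^2◇^0r.
First-order correspondent: ∀x ∀y ∀z ((xRy ∧ xR²z) → ∃w (yR³w ∧ z = w)).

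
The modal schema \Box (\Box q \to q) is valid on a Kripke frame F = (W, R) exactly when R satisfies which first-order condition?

This is the T□ axiom.
It corresponds to shift-reflexivity: \forall x \forall y (Rxy \to Ryy).

shift-reflexivity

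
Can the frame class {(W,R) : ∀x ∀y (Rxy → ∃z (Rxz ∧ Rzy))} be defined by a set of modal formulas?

Yes: it is density, defined by the C4 schema □□q → □q.

Yes — defined by □□q → □q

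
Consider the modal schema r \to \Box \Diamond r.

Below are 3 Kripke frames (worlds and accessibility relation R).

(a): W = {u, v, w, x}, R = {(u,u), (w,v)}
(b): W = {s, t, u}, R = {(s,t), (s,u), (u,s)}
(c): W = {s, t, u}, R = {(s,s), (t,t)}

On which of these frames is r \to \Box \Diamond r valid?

(c)

Frame correspondent (Sahlqvist): \forall x \forall y (Rxy \to Ryx) — i.e. symmetry.
(a): fails — Rwv but not Rvw.
(b): fails — Rst but not Rts.
(c): satisfies the condition.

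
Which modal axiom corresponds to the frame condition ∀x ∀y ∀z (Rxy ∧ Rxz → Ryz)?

◇ψ → □◇ψ

The condition is the Euclidean property. The 5 schema ◇ψ → □◇ψ defines it.
Suppose ◇ψ→□◇ψ is valid. Take Rxy, Rxz and set V(ψ)={y}. Then ◇ψ at x, so □◇ψ at x, so ◇ψ at z, so some w with Rzw has ψ; w=y, i.e. Rzy. By symmetry of the argument, Ryz.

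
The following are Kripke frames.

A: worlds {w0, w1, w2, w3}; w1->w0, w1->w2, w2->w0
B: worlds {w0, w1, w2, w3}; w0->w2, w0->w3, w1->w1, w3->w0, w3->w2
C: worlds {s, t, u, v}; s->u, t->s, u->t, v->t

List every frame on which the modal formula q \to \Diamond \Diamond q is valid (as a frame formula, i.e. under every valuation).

none

The schema corresponds to a generalized confluence (Geach) condition: \forall x \exists w (x = w \wedge x R^2 w).
A: fails — at w0 but no w with w0=w and w0R²w.
B: fails — at w2 but no w with w2=w and w2R²w.
C: fails — at s but no w with s=w and sR²w.
Valid on no frame.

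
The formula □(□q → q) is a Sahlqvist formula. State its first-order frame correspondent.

Shift-reflexivity

Suppose □(□q→q) is valid. Take Rxy and set V(q)={w : Ryw}. Then at y, □q holds; since □(□q→q) at x, □q→q at y, so q at y, i.e. Ryy.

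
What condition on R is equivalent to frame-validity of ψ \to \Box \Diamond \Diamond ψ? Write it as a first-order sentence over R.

This is a Sahlqvist (Geach-type) schema ◇^0□^0ψ → □^1◇^2ψ.
Minimal-valuation argument: fix x; take any y with xR^0y and any z with xR^1z. Set V(ψ) to the set of worlds R-reachable from y in exactly 0 steps. Then □^0ψ holds at y, so the antecedent holds at x; validity forces ◇^2ψ at z, giving a w with zR^2w and yR^0w.
First-order correspondent: \forall x \forall z (xRz \to \exists w (x = w \wedge z R^2 w)).

\forall x \forall z (xRz \to \exists w (x = w \wedge z R^2 w))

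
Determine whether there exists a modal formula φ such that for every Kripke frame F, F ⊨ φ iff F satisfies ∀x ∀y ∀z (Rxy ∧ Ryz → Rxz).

Yes — defined by □p → □□p

The condition is transitivity. A defining modal formula is □p → □□p.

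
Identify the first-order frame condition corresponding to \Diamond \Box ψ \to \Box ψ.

the Euclidean property

Replacing ψ by ¬ψ and contraposing gives the equivalent schema ◇ψ → □◇ψ.
Suppose ◇ψ→□◇ψ is valid. Take Rxy, Rxz and set V(ψ)={y}. Then ◇ψ at x, so □◇ψ at x, so ◇ψ at z, so some w with Rzw has ψ; w=y, i.e. Rzy. By symmetry of the argument, Ryz.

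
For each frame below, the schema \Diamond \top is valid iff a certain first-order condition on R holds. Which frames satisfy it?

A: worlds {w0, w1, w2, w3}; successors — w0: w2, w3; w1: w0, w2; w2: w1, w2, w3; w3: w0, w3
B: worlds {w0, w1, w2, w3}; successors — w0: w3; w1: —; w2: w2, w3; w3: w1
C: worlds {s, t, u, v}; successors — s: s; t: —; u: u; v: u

The schema corresponds to seriality: \forall x \exists y Rxy.
A: satisfies the condition.
B: fails — world w1 has no successor.
C: fails — world t has no successor.

A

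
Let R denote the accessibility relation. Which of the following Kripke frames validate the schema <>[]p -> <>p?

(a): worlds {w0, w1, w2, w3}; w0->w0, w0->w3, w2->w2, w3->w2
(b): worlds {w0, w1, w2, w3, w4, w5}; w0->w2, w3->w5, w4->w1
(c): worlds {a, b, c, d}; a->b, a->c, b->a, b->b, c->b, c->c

Frame correspondent (Sahlqvist): forall x forall y (xRy -> exists w (yRw & xRw)) — i.e. a generalized confluence (Geach) condition.
(a): fails — w0Rw3 but no w with w3Rw and w0Rw.
(b): fails — w0Rw2 but no w with w2Rw and w0Rw.
(c): holds.

(c)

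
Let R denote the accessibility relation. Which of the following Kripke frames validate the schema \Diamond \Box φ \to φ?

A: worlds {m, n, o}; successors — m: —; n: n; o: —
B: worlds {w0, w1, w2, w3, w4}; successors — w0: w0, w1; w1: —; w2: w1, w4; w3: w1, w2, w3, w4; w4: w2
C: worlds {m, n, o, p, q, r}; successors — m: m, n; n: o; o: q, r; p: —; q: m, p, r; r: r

A

Frame correspondent (Sahlqvist): \forall x \forall y (Rxy \to Ryx) — i.e. symmetry.
A: holds.
B: fails — Rw3w1 but not Rw1w3.
C: fails — Rno but not Ron.
Valid on: A.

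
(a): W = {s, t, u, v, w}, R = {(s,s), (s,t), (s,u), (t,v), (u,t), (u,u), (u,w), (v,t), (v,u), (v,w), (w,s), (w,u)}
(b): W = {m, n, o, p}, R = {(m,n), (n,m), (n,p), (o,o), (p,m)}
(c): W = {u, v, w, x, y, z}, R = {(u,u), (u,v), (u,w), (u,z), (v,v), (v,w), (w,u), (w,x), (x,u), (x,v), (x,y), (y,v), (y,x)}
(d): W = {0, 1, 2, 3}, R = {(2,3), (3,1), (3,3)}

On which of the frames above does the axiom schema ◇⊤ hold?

(a), (b)

The schema corresponds to seriality: ∀x ∃y Rxy.
(a): satisfies the condition.
(b): satisfies the condition.
(c): fails — world z has no successor.
(d): fails — world 0 has no successor.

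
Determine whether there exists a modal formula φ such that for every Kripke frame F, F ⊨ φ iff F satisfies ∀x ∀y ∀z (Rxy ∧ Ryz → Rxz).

This is a Sahlqvist condition; the 4 axiom □q → □□q defines it.

Yes, by □q → □□q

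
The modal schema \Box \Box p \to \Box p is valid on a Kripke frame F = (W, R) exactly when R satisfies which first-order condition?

This schema is the C4 axiom.
Its frame correspondent is density — \forall x \forall y (Rxy \to \exists z (Rxz \wedge Rzy)).

density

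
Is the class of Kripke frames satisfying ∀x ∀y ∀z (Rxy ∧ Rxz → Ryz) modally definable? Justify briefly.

This is a Sahlqvist condition; the 5 axiom ◇q → □◇q defines it.
Suppose ◇q→□◇q is valid. Take Rxy, Rxz and set V(q)={y}. Then ◇q at x, so □◇q at x, so ◇q at z, so some w with Rzw has q; w=y, i.e. Rzy. By symmetry of the argument, Ryz.

Definable; ◇q → □◇q defines it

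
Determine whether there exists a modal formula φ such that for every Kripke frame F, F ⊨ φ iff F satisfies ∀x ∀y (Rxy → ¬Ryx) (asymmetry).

No

Modal frame validity is preserved under surjective bounded morphisms.
The 3-cycle (worlds s,t,u with s→t→u→s) is asymmetric. Mapping every world to a single reflexive point • is a surjective bounded morphism, and the reflexive point is not asymmetric (R•• but asymmetry requires ¬R••).
So the class is not modally definable.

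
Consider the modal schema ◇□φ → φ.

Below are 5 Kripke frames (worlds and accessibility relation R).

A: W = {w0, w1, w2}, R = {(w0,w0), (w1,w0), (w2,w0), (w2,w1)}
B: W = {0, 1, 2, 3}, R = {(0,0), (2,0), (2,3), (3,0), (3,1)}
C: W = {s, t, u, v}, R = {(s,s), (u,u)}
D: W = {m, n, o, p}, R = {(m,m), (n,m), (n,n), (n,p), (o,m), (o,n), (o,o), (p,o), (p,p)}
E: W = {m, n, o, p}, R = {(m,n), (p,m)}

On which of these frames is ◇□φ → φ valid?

C

Frame correspondent (Sahlqvist): ∀x ∀y (Rxy → Ryx) — i.e. symmetry.
A: fails — Rw2w1 but not Rw1w2.
B: fails — R31 but not R13.
C: condition met.
D: fails — Rom but not Rmo.
E: fails — Rpm but not Rmp.
Valid on: C.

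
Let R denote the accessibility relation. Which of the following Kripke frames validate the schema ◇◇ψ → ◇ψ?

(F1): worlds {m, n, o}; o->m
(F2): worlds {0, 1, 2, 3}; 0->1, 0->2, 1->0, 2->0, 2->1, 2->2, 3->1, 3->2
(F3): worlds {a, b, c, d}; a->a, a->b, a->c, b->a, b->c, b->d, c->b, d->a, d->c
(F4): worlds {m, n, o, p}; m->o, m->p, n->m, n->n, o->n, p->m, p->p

(F1)

Frame correspondent (Sahlqvist): ∀x ∀y ∀z (Rxy ∧ Ryz → Rxz) — i.e. transitivity.
(F1): holds.
(F2): fails — R10 and R02 but not R12.
(F3): fails — Rbc and Rcb but not Rbb.
(F4): fails — Ron and Rnm but not Rom.
Valid on: (F1).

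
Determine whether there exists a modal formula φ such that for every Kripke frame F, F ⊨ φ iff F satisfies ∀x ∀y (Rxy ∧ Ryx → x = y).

Modal frame validity is preserved under surjective bounded morphisms.
The 4-cycle (worlds s,t,u,v with s→t→u→v→s) is antisymmetric. Sending even-indexed worlds to s and odd-indexed worlds to t is a surjective bounded morphism onto the two-world frame with s↔t, which is not antisymmetric.
Hence antisymmetry is not modally definable.

No — not modally definable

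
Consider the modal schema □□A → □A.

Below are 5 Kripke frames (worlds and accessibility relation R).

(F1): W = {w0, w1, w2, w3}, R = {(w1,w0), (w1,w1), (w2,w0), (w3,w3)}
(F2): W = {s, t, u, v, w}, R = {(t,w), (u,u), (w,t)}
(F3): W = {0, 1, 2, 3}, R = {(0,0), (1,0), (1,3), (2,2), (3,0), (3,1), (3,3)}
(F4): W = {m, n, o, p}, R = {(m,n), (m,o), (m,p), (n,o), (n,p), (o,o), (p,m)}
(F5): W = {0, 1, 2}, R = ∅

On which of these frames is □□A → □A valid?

(F3), (F5)

This is the axiom for density; its first-order frame correspondent is ∀x ∀y (Rxy → ∃z (Rxz ∧ Rzy)).
(F1): fails — Rw2w0 but no z with Rw2z and Rzw0.
(F2): fails — Rwt but no z with Rwz and Rzt.
(F3): ✓.
(F4): fails — Rpm but no z with Rpz and Rzm.
(F5): ✓.
Valid on: (F3), (F5).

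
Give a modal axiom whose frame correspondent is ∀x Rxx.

□r → r

The condition is reflexivity. The T schema □r → r defines it.
Suppose □r→r is valid. At any x set V(r)={w : Rxw}. Then □r holds at x, so r holds at x, i.e. Rxx.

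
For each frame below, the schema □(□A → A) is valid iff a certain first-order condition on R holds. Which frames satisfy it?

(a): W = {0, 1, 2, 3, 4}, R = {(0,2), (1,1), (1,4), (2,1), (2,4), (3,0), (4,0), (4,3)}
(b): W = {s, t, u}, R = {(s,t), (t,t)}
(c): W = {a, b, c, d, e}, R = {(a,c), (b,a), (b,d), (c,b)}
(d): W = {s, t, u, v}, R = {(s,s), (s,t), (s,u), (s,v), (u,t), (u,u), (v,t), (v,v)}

(b)

This is the axiom for shift-reflexivity; its first-order frame correspondent is ∀x ∀y (Rxy → Ryy).
(a): fails — R02 but not R22.
(b): condition met.
(c): fails — Rac but not Rcc.
(d): fails — Rut but not Rtt.
Valid on: (b).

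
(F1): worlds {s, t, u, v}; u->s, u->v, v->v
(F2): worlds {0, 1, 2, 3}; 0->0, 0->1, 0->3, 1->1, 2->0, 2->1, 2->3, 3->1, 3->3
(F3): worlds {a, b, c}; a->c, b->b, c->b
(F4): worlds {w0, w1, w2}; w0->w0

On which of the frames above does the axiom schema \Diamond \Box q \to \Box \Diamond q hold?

Frame correspondent (Sahlqvist): \forall x \forall y \forall z (Rxy \wedge Rxz \to \exists w (Ryw \wedge Rzw)) — i.e. convergence.
(F1): fails — Rus and Rus but s and s have no common successor.
(F2): ✓.
(F3): ✓.
(F4): ✓.
Valid on: (F2), (F3), (F4).

(F2), (F3), (F4)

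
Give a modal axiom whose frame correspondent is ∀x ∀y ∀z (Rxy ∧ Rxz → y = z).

◇r → □r

The condition is partial functionality. The CD schema ◇r → □r defines it.
Suppose ◇r→□r is valid. Take Rxy, Rxz and set V(r)={y}. Then ◇r at x, so □r at x, so r at z, i.e. z=y.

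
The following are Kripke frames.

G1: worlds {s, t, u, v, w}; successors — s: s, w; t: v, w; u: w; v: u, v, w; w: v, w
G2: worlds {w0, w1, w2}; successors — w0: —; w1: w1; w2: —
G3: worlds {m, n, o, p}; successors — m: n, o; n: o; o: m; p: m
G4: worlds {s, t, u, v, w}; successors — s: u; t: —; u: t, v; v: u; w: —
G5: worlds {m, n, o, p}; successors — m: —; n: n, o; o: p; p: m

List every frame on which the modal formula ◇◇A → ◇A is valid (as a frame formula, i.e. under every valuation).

This is the axiom for a generalized confluence (Geach) condition; its first-order frame correspondent is ∀x ∀y (xR²y → ∃w (y = w ∧ xRw)).
G1: fails — sR²v but no w* with v=w* and sRw*.
G2: condition met.
G3: fails — mR²m but no w with m=w and mRw.
G4: fails — sR²t but no w* with t=w* and sRw*.
G5: fails — nR²p but no w with p=w and nRw.

G2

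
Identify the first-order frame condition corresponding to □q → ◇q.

seriality

Suppose □q→◇q is valid. At any x set V(q)=W. Then □q at x, so ◇q at x, so x has a successor.
The converse is a direct semantic check.
Frame condition: ∀x ∃y Rxy.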